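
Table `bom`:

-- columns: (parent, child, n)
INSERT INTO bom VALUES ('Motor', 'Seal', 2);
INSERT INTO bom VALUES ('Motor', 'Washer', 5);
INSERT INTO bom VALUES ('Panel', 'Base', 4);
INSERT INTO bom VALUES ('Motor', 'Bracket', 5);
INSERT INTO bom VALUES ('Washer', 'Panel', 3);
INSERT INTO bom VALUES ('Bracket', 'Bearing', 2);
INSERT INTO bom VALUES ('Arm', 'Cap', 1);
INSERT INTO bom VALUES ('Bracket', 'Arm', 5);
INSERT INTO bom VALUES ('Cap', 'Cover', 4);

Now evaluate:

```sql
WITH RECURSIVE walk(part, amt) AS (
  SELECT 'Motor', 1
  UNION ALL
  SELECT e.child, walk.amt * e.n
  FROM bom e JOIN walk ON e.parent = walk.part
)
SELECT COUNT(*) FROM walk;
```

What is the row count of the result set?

10

Base: (Motor, amt=1).
Iteration 1: components of {Motor} -> Bracket = 1*5 = 5, Seal = 1*2 = 2, Washer = 1*5 = 5.
Iteration 2: components of {Bracket,Seal,Washer} -> Arm = 5*5 = 25, Bearing = 5*2 = 10, Panel = 5*3 = 15.
Iteration 3: components of {Arm,Bearing,Panel} -> Base = 15*4 = 60, Cap = 25*1 = 25.
Iteration 4: components of {Base,Cap} -> Cover = 25*4 = 100.
Iteration 5: no further components; recursion stops.
Total rows emitted: 10.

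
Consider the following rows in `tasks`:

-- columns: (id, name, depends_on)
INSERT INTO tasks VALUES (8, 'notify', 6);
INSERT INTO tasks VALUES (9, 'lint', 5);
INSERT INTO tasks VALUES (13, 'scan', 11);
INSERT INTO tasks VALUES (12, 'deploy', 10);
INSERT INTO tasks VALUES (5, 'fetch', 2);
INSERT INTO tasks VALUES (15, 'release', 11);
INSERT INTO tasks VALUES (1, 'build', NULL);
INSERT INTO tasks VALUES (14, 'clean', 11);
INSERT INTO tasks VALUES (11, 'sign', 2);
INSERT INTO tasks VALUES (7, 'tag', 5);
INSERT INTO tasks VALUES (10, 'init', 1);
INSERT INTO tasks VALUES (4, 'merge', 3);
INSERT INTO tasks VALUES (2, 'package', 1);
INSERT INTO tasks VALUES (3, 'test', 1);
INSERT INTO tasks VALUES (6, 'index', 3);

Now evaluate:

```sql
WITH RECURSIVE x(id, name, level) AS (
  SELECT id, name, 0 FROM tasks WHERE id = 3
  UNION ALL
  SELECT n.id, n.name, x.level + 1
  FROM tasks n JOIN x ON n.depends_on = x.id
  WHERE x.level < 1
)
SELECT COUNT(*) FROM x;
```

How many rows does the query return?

Base: id=3 (test) at level 0.
Iteration 1: rows with depends_on in {3} -> merge (id 4, level 1), index (id 6, level 1).
Iteration 2: level < 1 fails for all current rows; recursion stops.
Total rows emitted: 3.

3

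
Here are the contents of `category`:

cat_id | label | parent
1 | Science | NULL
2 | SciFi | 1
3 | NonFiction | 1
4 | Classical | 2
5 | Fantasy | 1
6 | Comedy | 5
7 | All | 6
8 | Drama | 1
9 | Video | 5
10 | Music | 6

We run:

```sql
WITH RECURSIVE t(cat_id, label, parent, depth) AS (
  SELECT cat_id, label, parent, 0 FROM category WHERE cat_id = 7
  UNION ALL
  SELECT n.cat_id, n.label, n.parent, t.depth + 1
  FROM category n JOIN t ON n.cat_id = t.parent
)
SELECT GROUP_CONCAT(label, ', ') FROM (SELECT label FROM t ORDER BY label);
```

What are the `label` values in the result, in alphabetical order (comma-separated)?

Base: cat_id=7 (All), parent=6, depth 0.
Iteration 1: join on cat_id=6 -> Comedy (id 6, parent=5, depth 1).
Iteration 2: join on cat_id=5 -> Fantasy (id 5, parent=1, depth 2).
Iteration 3: join on cat_id=1 -> Science (id 1, parent=NULL, depth 3).
Iteration 4: parent is NULL; no match; recursion stops.

All, Comedy, Fantasy, Science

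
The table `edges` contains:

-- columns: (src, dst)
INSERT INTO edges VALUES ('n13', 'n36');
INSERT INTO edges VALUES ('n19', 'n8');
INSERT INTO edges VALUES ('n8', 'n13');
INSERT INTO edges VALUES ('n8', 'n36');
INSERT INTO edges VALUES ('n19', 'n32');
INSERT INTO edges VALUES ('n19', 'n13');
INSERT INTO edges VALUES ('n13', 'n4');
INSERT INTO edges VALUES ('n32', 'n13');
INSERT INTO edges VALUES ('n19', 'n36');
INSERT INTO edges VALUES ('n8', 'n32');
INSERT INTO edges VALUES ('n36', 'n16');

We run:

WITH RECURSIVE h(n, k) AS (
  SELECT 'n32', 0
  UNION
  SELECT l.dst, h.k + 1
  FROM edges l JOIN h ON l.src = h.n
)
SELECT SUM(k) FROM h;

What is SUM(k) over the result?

8

Base: (n32, k=0).
Iteration 1: edges from {n32} -> (n13, k=1).
Iteration 2: edges from {n13} -> (n36, k=2), (n4, k=2).
Iteration 3: edges from {n36,n4} -> (n16, k=3).
Iteration 4: no outgoing edges from {n16}; recursion stops.
SUM(k) = 0 + 1 + 2 + 2 + 3 = 8.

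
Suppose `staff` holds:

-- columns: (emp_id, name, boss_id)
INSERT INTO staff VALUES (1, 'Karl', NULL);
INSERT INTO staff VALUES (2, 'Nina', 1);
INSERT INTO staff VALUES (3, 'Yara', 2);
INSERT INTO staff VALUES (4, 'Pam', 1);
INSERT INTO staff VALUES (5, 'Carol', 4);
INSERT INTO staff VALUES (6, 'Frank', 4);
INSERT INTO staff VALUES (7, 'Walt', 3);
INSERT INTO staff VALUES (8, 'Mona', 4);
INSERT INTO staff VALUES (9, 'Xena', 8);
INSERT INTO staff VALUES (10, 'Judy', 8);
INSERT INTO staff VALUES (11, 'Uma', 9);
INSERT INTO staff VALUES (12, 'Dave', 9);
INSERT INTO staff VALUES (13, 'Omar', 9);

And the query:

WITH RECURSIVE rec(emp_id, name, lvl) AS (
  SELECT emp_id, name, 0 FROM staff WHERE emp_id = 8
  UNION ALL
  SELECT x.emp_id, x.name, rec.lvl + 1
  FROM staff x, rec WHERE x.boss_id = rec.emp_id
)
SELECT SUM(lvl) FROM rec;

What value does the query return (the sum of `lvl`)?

Base: emp_id=8 (Mona) at lvl 0.
Iteration 1: rows with boss_id in {8} -> Xena (id 9, lvl 1), Judy (id 10, lvl 1).
Iteration 2: rows with boss_id in {9,10} -> Uma (id 11, lvl 2), Dave (id 12, lvl 2), Omar (id 13, lvl 2).
Iteration 3: no rows with boss_id in {11,12,13}; recursion stops.
SUM(lvl) = 0 + 1 + 1 + 2 + 2 + 2 = 8.

8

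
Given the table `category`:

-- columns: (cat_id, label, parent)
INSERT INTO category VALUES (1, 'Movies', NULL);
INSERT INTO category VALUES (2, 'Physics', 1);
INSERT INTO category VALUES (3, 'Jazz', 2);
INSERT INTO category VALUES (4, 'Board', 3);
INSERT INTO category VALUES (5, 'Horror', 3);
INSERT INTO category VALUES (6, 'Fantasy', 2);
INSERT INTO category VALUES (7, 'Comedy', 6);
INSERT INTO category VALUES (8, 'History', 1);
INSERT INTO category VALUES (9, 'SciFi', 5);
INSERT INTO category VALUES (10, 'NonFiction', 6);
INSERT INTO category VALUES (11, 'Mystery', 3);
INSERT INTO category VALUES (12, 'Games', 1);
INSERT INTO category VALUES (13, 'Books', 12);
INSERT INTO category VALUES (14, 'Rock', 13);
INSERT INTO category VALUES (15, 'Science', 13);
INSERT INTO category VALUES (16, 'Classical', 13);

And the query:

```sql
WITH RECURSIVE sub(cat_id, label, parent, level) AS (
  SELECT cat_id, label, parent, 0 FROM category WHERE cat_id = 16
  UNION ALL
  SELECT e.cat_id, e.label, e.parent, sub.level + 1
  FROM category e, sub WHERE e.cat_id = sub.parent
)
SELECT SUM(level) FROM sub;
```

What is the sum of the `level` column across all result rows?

Base: cat_id=16 (Classical), parent=13, level 0.
Iteration 1: join on cat_id=13 -> Books (id 13, parent=12, level 1).
Iteration 2: join on cat_id=12 -> Games (id 12, parent=1, level 2).
Iteration 3: join on cat_id=1 -> Movies (id 1, parent=NULL, level 3).
Iteration 4: parent is NULL; no match; recursion stops.
SUM(level) = 0 + 1 + 2 + 3 = 6.

6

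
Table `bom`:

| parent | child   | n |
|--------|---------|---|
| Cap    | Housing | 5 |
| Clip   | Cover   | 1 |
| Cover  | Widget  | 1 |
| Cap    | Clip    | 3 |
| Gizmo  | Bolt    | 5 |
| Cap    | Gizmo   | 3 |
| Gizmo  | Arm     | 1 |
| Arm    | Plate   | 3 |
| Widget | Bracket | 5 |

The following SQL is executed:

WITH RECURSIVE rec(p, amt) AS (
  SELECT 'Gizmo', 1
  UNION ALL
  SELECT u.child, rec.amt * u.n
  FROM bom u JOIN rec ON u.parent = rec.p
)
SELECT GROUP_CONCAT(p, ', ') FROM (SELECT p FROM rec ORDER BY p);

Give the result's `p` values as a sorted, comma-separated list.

Base: (Gizmo, amt=1).
Iteration 1: components of {Gizmo} -> Arm = 1*1 = 1, Bolt = 1*5 = 5.
Iteration 2: components of {Arm,Bolt} -> Plate = 1*3 = 3.
Iteration 3: no further components; recursion stops.

Arm, Bolt, Gizmo, Plate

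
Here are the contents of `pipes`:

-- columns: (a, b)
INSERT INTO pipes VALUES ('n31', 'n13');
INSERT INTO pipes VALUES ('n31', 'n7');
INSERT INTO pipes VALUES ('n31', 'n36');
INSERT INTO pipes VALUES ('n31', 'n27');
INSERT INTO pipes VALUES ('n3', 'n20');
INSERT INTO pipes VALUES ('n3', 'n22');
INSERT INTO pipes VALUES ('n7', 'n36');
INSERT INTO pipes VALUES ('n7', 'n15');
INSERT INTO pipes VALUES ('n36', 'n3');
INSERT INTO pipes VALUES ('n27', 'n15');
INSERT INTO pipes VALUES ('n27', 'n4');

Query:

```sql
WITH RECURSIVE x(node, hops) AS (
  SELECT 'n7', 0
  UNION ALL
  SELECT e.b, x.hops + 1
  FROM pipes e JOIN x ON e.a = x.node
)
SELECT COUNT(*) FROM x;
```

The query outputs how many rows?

Base: (n7, hops=0).
Iteration 1: edges from {n7} -> (n15, hops=1), (n36, hops=1).
Iteration 2: edges from {n15,n36} -> (n3, hops=2).
Iteration 3: edges from {n3} -> (n20, hops=3), (n22, hops=3).
Iteration 4: no outgoing edges from {n20,n22}; recursion stops.
Total rows emitted: 6.

6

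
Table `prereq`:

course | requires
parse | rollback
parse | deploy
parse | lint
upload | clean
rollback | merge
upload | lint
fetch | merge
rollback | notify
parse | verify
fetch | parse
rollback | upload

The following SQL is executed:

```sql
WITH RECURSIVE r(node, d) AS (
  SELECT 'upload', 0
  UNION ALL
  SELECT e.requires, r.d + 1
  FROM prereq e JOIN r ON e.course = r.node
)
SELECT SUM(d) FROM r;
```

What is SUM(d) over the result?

2

Base: (upload, d=0).
Iteration 1: edges from {upload} -> (clean, d=1), (lint, d=1).
Iteration 2: no outgoing edges from {clean,lint}; recursion stops.
SUM(d) = 0 + 1 + 1 = 2.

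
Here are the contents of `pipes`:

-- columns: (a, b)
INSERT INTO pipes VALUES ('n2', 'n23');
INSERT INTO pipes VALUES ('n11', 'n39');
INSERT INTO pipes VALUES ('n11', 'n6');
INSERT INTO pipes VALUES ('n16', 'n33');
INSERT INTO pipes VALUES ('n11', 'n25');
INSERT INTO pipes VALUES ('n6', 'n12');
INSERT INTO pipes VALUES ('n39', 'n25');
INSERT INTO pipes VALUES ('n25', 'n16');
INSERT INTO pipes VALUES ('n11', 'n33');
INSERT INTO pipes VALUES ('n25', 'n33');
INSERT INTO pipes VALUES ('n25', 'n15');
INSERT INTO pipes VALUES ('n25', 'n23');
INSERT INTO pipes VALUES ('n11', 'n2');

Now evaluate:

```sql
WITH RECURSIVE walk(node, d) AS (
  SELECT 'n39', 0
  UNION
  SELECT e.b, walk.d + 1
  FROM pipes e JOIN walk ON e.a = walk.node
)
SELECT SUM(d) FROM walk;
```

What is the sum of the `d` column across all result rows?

Base: (n39, d=0).
Iteration 1: edges from {n39} -> (n25, d=1).
Iteration 2: edges from {n25} -> (n15, d=2), (n16, d=2), (n23, d=2), (n33, d=2).
Iteration 3: edges from {n15,n16,n23,n33} -> (n33, d=3).
Iteration 4: no outgoing edges from {n33}; recursion stops.
SUM(d) = 0 + 1 + 2 + 2 + 2 + 2 + 3 = 12.

12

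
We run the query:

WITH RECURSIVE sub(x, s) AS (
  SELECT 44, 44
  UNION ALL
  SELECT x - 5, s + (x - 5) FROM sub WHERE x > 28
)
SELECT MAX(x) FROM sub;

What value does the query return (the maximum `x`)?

Base: x=44, s=44.
Iteration 1: 44 > 28 holds -> x = 44 - 5 = 39, s = 44 + 39 = 83.
Iteration 2: 39 > 28 holds -> x = 39 - 5 = 34, s = 83 + 34 = 117.
Iteration 3: 34 > 28 holds -> x = 34 - 5 = 29, s = 117 + 29 = 146.
Iteration 4: 29 > 28 holds -> x = 29 - 5 = 24, s = 146 + 24 = 170.
Iteration 5: 24 > 28 fails; recursion stops.
x values: 44, 39, 34, 29, 24; the maximum is 44.

44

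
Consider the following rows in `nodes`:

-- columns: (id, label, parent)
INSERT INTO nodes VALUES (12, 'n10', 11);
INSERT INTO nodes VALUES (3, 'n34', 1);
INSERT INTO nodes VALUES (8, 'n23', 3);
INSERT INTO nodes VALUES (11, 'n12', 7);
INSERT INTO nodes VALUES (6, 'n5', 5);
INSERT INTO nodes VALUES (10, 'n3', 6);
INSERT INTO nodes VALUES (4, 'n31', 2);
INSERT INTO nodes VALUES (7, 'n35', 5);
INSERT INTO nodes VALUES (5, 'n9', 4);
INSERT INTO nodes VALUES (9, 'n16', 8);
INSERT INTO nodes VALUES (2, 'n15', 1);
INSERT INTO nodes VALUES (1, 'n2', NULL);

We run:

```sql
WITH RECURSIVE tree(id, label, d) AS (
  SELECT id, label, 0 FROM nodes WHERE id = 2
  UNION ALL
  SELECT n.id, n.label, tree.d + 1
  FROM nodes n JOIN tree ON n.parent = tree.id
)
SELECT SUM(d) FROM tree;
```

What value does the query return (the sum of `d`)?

22

Base: id=2 (n15) at d 0.
Iteration 1: rows with parent in {2} -> n31 (id 4, d 1).
Iteration 2: rows with parent in {4} -> n9 (id 5, d 2).
Iteration 3: rows with parent in {5} -> n5 (id 6, d 3), n35 (id 7, d 3).
Iteration 4: rows with parent in {6,7} -> n3 (id 10, d 4), n12 (id 11, d 4).
Iteration 5: rows with parent in {10,11} -> n10 (id 12, d 5).
Iteration 6: no rows with parent in {12}; recursion stops.
SUM(d) = 0 + 1 + 2 + 3 + 3 + 4 + 4 + 5 = 22.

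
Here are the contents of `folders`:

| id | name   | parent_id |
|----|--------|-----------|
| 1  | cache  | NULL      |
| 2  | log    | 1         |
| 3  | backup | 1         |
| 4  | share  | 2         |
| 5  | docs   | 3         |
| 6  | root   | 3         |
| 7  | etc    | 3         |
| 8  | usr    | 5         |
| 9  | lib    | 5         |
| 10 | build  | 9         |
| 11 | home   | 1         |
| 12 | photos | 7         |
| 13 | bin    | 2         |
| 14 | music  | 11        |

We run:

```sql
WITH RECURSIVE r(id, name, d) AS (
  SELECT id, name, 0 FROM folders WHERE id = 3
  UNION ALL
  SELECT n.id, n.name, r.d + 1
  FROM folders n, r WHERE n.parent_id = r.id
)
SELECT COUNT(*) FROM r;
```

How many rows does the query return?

8

Base: id=3 (backup) at d 0.
Iteration 1: rows with parent_id in {3} -> docs (id 5, d 1), root (id 6, d 1), etc (id 7, d 1).
Iteration 2: rows with parent_id in {5,6,7} -> usr (id 8, d 2), lib (id 9, d 2), photos (id 12, d 2).
Iteration 3: rows with parent_id in {8,9,12} -> build (id 10, d 3).
Iteration 4: no rows with parent_id in {10}; recursion stops.
Total rows emitted: 8.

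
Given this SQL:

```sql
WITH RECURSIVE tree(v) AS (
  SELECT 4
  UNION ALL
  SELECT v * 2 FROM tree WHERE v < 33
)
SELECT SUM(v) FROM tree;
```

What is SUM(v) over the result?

124

Base: v=4.
Iteration 1: 4 < 33 holds -> v = 4 * 2 = 8.
Iteration 2: 8 < 33 holds -> v = 8 * 2 = 16.
Iteration 3: 16 < 33 holds -> v = 16 * 2 = 32.
Iteration 4: 32 < 33 holds -> v = 32 * 2 = 64.
Iteration 5: 64 < 33 fails; recursion stops.
SUM(v) = 4 + 8 + 16 + 32 + 64 = 124.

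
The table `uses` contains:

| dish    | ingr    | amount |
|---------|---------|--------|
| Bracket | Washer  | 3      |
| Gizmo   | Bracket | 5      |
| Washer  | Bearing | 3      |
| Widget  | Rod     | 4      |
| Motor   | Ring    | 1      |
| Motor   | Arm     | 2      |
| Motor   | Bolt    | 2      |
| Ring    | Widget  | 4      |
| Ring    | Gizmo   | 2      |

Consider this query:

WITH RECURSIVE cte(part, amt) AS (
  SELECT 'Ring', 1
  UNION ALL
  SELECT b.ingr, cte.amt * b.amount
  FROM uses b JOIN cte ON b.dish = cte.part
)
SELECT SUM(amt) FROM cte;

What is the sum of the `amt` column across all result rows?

153

Base: (Ring, amt=1).
Iteration 1: components of {Ring} -> Gizmo = 1*2 = 2, Widget = 1*4 = 4.
Iteration 2: components of {Gizmo,Widget} -> Bracket = 2*5 = 10, Rod = 4*4 = 16.
Iteration 3: components of {Bracket,Rod} -> Washer = 10*3 = 30.
Iteration 4: components of {Washer} -> Bearing = 30*3 = 90.
Iteration 5: no further components; recursion stops.
SUM(amt) = 1 + 2 + 4 + 10 + 16 + 30 + 90 = 153.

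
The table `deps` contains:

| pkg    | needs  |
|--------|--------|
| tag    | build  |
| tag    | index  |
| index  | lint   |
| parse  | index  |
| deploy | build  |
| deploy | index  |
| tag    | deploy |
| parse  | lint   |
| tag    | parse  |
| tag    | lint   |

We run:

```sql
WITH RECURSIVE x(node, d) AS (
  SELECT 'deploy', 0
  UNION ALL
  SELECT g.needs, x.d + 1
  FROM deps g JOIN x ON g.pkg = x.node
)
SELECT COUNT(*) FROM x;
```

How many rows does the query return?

Base: (deploy, d=0).
Iteration 1: edges from {deploy} -> (build, d=1), (index, d=1).
Iteration 2: edges from {build,index} -> (lint, d=2).
Iteration 3: no outgoing edges from {lint}; recursion stops.
Total rows emitted: 4.

4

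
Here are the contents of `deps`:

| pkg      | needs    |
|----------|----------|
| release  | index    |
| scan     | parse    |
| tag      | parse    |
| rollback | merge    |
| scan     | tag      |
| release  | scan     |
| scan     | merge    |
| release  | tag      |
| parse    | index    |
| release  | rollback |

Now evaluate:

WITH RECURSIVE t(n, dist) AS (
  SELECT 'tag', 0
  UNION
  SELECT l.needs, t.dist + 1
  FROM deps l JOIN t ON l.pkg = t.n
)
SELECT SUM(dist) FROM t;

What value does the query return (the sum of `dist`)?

3

Base: (tag, dist=0).
Iteration 1: edges from {tag} -> (parse, dist=1).
Iteration 2: edges from {parse} -> (index, dist=2).
Iteration 3: no outgoing edges from {index}; recursion stops.
SUM(dist) = 0 + 1 + 2 = 3.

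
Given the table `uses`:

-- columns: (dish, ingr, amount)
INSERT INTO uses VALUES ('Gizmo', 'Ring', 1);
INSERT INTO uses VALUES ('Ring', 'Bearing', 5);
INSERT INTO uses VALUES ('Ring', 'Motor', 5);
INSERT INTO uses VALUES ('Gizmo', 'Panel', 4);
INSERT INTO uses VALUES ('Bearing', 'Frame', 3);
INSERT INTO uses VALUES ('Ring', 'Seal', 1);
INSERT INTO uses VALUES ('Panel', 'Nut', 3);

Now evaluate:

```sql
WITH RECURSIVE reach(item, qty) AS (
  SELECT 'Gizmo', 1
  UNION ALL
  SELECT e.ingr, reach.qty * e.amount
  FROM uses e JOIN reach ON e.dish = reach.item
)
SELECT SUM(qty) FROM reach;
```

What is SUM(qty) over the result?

Base: (Gizmo, qty=1).
Iteration 1: components of {Gizmo} -> Panel = 1*4 = 4, Ring = 1*1 = 1.
Iteration 2: components of {Panel,Ring} -> Bearing = 1*5 = 5, Motor = 1*5 = 5, Nut = 4*3 = 12, Seal = 1*1 = 1.
Iteration 3: components of {Bearing,Motor,Nut,Seal} -> Frame = 5*3 = 15.
Iteration 4: no further components; recursion stops.
SUM(qty) = 1 + 1 + 4 + 5 + 5 + 1 + 12 + 15 = 44.

44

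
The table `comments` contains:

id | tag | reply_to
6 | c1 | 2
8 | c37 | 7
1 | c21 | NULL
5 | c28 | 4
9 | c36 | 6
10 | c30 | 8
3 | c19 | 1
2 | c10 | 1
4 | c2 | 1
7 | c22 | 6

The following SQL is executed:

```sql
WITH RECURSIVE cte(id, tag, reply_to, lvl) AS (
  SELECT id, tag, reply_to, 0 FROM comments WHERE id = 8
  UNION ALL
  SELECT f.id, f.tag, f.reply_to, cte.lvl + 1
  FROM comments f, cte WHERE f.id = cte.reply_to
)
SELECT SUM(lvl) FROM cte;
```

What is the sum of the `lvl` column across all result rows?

10

Base: id=8 (c37), reply_to=7, lvl 0.
Iteration 1: join on id=7 -> c22 (id 7, reply_to=6, lvl 1).
Iteration 2: join on id=6 -> c1 (id 6, reply_to=2, lvl 2).
Iteration 3: join on id=2 -> c10 (id 2, reply_to=1, lvl 3).
Iteration 4: join on id=1 -> c21 (id 1, reply_to=NULL, lvl 4).
Iteration 5: reply_to is NULL; no match; recursion stops.
SUM(lvl) = 0 + 1 + 2 + 3 + 4 = 10.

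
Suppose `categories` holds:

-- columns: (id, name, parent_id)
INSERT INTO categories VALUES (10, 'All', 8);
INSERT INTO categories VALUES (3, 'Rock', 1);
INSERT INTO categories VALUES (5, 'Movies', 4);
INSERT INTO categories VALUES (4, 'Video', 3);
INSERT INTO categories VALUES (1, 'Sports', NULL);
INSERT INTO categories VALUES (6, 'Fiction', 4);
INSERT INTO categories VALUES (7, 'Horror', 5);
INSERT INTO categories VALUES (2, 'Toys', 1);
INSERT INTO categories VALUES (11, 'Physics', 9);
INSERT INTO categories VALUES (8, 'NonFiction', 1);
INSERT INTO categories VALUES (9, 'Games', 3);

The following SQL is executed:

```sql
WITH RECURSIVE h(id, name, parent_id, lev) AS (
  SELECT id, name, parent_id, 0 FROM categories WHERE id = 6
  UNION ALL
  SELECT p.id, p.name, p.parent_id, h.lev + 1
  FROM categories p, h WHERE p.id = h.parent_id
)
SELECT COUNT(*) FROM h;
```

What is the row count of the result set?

Base: id=6 (Fiction), parent_id=4, lev 0.
Iteration 1: join on id=4 -> Video (id 4, parent_id=3, lev 1).
Iteration 2: join on id=3 -> Rock (id 3, parent_id=1, lev 2).
Iteration 3: join on id=1 -> Sports (id 1, parent_id=NULL, lev 3).
Iteration 4: parent_id is NULL; no match; recursion stops.
Total rows emitted: 4.

4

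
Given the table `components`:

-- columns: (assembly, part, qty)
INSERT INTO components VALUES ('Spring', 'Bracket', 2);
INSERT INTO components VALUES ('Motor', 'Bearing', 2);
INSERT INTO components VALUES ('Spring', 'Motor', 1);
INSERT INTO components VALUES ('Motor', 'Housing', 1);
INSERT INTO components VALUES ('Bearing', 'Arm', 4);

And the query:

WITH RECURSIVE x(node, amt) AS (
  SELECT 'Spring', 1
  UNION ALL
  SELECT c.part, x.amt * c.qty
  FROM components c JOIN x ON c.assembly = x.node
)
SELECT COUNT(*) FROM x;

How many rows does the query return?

Base: (Spring, amt=1).
Iteration 1: components of {Spring} -> Bracket = 1*2 = 2, Motor = 1*1 = 1.
Iteration 2: components of {Bracket,Motor} -> Bearing = 1*2 = 2, Housing = 1*1 = 1.
Iteration 3: components of {Bearing,Housing} -> Arm = 2*4 = 8.
Iteration 4: no further components; recursion stops.
Total rows emitted: 6.

6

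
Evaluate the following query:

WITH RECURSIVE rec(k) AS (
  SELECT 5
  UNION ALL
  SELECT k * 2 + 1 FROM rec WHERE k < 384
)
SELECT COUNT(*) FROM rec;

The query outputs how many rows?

8

Base: k=5.
Iteration 1: 5 < 384 holds -> k = 5 * 2 + 1 = 11.
Iteration 2: 11 < 384 holds -> k = 11 * 2 + 1 = 23.
Iteration 3: 23 < 384 holds -> k = 23 * 2 + 1 = 47.
Iteration 4: 47 < 384 holds -> k = 47 * 2 + 1 = 95.
Iteration 5: 95 < 384 holds -> k = 95 * 2 + 1 = 191.
Iteration 6: 191 < 384 holds -> k = 191 * 2 + 1 = 383.
Iteration 7: 383 < 384 holds -> k = 383 * 2 + 1 = 767.
Iteration 8: 767 < 384 fails; recursion stops.
Total rows emitted: 8.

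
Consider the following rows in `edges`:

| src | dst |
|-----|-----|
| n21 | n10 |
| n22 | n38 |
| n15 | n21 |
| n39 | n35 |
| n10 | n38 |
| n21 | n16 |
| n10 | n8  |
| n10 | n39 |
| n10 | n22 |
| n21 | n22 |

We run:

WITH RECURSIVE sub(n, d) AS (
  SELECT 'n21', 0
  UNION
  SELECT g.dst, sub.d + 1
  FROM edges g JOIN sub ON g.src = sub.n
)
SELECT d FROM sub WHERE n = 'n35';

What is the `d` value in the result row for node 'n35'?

Base: (n21, d=0).
Iteration 1: edges from {n21} -> (n10, d=1), (n16, d=1), (n22, d=1).
Iteration 2: edges from {n10,n16,n22} -> (n22, d=2), (n38, d=2), (n39, d=2), (n8, d=2). [UNION drops 1 duplicate row(s)]
Iteration 3: edges from {n22,n38,n39,n8} -> (n35, d=3), (n38, d=3).
Iteration 4: no outgoing edges from {n35,n38}; recursion stops.

3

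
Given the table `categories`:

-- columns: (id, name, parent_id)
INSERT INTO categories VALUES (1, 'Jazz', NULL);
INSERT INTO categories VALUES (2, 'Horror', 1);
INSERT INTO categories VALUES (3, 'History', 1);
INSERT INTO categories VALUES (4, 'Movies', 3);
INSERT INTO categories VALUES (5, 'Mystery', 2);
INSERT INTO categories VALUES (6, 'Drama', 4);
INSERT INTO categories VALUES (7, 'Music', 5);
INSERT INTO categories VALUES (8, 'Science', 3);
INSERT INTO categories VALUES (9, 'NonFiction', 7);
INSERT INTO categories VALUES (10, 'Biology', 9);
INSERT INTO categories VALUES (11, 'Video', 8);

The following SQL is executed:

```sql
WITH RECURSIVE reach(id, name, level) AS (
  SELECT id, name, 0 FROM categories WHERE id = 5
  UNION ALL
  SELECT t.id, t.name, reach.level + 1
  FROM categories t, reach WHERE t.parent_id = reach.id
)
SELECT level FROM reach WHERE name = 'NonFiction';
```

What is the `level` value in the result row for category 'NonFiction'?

Base: id=5 (Mystery) at level 0.
Iteration 1: rows with parent_id in {5} -> Music (id 7, level 1).
Iteration 2: rows with parent_id in {7} -> NonFiction (id 9, level 2).
Iteration 3: rows with parent_id in {9} -> Biology (id 10, level 3).
Iteration 4: no rows with parent_id in {10}; recursion stops.

2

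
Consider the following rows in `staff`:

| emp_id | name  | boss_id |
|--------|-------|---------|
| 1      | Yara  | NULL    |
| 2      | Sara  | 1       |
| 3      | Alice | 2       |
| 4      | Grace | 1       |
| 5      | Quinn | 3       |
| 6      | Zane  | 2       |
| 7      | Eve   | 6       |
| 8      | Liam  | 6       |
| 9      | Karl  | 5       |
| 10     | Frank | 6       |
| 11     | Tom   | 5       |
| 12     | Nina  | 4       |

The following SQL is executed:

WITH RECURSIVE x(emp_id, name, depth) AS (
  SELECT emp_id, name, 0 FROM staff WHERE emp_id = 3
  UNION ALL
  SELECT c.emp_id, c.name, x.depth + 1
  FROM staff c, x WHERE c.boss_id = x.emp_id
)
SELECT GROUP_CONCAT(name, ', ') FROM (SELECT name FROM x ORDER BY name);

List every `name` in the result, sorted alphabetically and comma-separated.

Base: emp_id=3 (Alice) at depth 0.
Iteration 1: rows with boss_id in {3} -> Quinn (id 5, depth 1).
Iteration 2: rows with boss_id in {5} -> Karl (id 9, depth 2), Tom (id 11, depth 2).
Iteration 3: no rows with boss_id in {9,11}; recursion stops.

Alice, Karl, Quinn, Tom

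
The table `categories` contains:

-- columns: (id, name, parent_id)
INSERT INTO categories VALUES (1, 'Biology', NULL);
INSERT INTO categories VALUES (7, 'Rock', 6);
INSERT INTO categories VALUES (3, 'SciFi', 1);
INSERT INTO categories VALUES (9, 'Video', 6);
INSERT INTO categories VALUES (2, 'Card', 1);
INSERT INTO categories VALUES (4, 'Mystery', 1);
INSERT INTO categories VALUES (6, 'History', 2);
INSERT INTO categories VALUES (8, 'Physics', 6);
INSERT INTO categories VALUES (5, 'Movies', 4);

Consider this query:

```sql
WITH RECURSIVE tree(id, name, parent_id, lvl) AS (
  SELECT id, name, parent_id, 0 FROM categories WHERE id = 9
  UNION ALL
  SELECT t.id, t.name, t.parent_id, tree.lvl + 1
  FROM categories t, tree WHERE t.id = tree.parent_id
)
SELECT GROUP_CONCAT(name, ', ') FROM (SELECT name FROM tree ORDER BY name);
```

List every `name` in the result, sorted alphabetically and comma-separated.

Base: id=9 (Video), parent_id=6, lvl 0.
Iteration 1: join on id=6 -> History (id 6, parent_id=2, lvl 1).
Iteration 2: join on id=2 -> Card (id 2, parent_id=1, lvl 2).
Iteration 3: join on id=1 -> Biology (id 1, parent_id=NULL, lvl 3).
Iteration 4: parent_id is NULL; no match; recursion stops.

Biology, Card, History, Video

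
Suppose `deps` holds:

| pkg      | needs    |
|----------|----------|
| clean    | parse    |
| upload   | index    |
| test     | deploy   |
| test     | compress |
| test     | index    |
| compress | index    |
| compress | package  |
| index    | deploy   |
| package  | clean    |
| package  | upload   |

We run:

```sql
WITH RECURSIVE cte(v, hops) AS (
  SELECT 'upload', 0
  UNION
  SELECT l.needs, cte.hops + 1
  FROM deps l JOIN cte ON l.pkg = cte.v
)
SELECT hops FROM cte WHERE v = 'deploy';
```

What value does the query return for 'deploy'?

2

Base: (upload, hops=0).
Iteration 1: edges from {upload} -> (index, hops=1).
Iteration 2: edges from {index} -> (deploy, hops=2).
Iteration 3: no outgoing edges from {deploy}; recursion stops.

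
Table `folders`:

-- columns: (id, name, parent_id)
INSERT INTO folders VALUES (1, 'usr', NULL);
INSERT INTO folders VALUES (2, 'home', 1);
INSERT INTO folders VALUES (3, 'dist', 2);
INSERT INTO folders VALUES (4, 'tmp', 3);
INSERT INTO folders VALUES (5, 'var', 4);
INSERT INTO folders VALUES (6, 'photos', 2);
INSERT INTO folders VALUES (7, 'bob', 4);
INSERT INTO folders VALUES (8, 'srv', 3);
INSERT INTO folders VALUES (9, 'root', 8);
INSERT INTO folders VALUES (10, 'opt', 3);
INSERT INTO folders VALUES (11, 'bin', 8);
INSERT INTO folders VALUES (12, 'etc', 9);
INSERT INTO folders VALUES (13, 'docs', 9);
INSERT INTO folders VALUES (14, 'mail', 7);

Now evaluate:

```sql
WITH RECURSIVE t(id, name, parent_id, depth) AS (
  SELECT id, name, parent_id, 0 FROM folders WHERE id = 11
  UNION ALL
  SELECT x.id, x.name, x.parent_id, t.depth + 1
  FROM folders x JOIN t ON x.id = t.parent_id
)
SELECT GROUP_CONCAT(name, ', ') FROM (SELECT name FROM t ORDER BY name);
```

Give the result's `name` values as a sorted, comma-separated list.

bin, dist, home, srv, usr

Base: id=11 (bin), parent_id=8, depth 0.
Iteration 1: join on id=8 -> srv (id 8, parent_id=3, depth 1).
Iteration 2: join on id=3 -> dist (id 3, parent_id=2, depth 2).
Iteration 3: join on id=2 -> home (id 2, parent_id=1, depth 3).
Iteration 4: join on id=1 -> usr (id 1, parent_id=NULL, depth 4).
Iteration 5: parent_id is NULL; no match; recursion stops.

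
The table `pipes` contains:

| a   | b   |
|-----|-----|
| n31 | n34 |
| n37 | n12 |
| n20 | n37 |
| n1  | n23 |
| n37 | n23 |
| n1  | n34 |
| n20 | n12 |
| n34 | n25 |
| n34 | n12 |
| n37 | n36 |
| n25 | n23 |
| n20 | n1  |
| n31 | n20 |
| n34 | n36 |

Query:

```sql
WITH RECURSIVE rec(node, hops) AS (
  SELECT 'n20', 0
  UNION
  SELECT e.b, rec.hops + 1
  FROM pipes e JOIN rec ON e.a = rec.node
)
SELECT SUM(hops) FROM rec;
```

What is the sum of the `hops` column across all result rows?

Base: (n20, hops=0).
Iteration 1: edges from {n20} -> (n1, hops=1), (n12, hops=1), (n37, hops=1).
Iteration 2: edges from {n1,n12,n37} -> (n12, hops=2), (n23, hops=2), (n34, hops=2), (n36, hops=2). [UNION drops 1 duplicate row(s)]
Iteration 3: edges from {n12,n23,n34,n36} -> (n12, hops=3), (n25, hops=3), (n36, hops=3).
Iteration 4: edges from {n12,n25,n36} -> (n23, hops=4).
Iteration 5: no outgoing edges from {n23}; recursion stops.
SUM(hops) = 0 + 1 + 1 + 1 + 2 + 2 + 2 + 2 + 3 + 3 + 3 + 4 = 24.

24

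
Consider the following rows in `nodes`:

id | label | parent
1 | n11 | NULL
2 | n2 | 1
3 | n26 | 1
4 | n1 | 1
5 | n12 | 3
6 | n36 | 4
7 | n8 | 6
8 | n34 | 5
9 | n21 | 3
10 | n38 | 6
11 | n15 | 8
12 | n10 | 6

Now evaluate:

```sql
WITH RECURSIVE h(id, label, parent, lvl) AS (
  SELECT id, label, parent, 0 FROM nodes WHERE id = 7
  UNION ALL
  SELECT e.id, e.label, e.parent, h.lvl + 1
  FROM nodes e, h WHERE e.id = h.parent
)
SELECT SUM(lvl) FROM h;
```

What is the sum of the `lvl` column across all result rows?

Base: id=7 (n8), parent=6, lvl 0.
Iteration 1: join on id=6 -> n36 (id 6, parent=4, lvl 1).
Iteration 2: join on id=4 -> n1 (id 4, parent=1, lvl 2).
Iteration 3: join on id=1 -> n11 (id 1, parent=NULL, lvl 3).
Iteration 4: parent is NULL; no match; recursion stops.
SUM(lvl) = 0 + 1 + 2 + 3 = 6.

6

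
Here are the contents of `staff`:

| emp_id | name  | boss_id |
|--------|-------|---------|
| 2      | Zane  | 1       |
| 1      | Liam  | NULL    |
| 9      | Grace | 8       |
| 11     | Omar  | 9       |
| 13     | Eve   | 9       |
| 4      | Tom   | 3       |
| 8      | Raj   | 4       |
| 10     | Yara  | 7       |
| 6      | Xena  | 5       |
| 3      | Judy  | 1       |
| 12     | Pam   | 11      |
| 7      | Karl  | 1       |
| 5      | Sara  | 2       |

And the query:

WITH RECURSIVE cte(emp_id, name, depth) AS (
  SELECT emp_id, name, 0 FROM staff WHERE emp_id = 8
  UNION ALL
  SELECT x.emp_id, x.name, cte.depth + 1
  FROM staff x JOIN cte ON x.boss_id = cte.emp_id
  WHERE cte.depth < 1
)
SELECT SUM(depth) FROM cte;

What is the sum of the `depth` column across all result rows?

Base: emp_id=8 (Raj) at depth 0.
Iteration 1: rows with boss_id in {8} -> Grace (id 9, depth 1).
Iteration 2: depth < 1 fails for all current rows; recursion stops.
SUM(depth) = 0 + 1 = 1.

1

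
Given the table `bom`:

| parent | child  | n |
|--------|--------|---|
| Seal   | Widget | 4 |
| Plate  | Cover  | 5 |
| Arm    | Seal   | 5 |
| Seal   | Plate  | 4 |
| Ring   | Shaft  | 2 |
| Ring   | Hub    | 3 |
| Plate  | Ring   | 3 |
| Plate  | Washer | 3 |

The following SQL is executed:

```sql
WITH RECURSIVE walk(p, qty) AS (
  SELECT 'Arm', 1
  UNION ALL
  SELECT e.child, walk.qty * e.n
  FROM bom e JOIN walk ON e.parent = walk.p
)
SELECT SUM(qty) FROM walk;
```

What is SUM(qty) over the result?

566

Base: (Arm, qty=1).
Iteration 1: components of {Arm} -> Seal = 1*5 = 5.
Iteration 2: components of {Seal} -> Plate = 5*4 = 20, Widget = 5*4 = 20.
Iteration 3: components of {Plate,Widget} -> Cover = 20*5 = 100, Ring = 20*3 = 60, Washer = 20*3 = 60.
Iteration 4: components of {Cover,Ring,Washer} -> Hub = 60*3 = 180, Shaft = 60*2 = 120.
Iteration 5: no further components; recursion stops.
SUM(qty) = 1 + 5 + 20 + 20 + 60 + 60 + 100 + 120 + 180 = 566.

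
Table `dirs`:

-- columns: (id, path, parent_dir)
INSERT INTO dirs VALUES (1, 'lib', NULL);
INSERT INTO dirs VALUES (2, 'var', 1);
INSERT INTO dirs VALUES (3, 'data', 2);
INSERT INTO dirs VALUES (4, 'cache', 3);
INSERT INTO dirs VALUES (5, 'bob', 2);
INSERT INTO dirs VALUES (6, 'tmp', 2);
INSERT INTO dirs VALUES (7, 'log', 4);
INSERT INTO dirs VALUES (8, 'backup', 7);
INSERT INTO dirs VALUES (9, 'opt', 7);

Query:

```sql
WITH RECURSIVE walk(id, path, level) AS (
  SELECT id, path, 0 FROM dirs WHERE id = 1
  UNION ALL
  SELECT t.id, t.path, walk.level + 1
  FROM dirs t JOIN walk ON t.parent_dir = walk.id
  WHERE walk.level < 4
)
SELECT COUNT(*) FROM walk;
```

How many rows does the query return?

7

Base: id=1 (lib) at level 0.
Iteration 1: rows with parent_dir in {1} -> var (id 2, level 1).
Iteration 2: rows with parent_dir in {2} -> data (id 3, level 2), bob (id 5, level 2), tmp (id 6, level 2).
Iteration 3: rows with parent_dir in {3,5,6} -> cache (id 4, level 3).
Iteration 4: rows with parent_dir in {4} -> log (id 7, level 4).
Iteration 5: level < 4 fails for all current rows; recursion stops.
Total rows emitted: 7.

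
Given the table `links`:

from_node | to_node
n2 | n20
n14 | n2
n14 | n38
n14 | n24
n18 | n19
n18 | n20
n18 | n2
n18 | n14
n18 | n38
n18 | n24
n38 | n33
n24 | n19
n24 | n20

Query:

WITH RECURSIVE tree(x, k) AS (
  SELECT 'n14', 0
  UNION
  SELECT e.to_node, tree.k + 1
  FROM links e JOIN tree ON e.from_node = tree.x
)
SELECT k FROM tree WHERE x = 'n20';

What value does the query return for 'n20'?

Base: (n14, k=0).
Iteration 1: edges from {n14} -> (n2, k=1), (n24, k=1), (n38, k=1).
Iteration 2: edges from {n2,n24,n38} -> (n19, k=2), (n20, k=2), (n33, k=2). [UNION drops 1 duplicate row(s)]
Iteration 3: no outgoing edges from {n19,n20,n33}; recursion stops.

2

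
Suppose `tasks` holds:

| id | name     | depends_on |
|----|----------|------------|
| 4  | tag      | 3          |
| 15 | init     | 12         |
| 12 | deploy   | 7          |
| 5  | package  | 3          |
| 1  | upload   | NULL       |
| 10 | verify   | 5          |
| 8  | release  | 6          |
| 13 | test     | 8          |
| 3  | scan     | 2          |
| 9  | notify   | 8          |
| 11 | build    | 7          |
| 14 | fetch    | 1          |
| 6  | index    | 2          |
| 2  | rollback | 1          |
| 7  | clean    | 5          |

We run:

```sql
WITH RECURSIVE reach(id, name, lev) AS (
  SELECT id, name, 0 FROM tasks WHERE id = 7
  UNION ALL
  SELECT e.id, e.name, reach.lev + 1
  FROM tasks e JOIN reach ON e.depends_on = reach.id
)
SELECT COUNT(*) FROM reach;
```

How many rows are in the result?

Base: id=7 (clean) at lev 0.
Iteration 1: rows with depends_on in {7} -> build (id 11, lev 1), deploy (id 12, lev 1).
Iteration 2: rows with depends_on in {11,12} -> init (id 15, lev 2).
Iteration 3: no rows with depends_on in {15}; recursion stops.
Total rows emitted: 4.

4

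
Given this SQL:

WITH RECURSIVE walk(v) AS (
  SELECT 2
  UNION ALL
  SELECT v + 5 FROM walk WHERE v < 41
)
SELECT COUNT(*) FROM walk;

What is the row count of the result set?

Base: v=2.
Iteration 1: 2 < 41 holds -> v = 2 + 5 = 7.
Iteration 2: 7 < 41 holds -> v = 7 + 5 = 12.
Iteration 3: 12 < 41 holds -> v = 12 + 5 = 17.
Iteration 4: 17 < 41 holds -> v = 17 + 5 = 22.
Iteration 5: 22 < 41 holds -> v = 22 + 5 = 27.
Iteration 6: 27 < 41 holds -> v = 27 + 5 = 32.
Iteration 7: 32 < 41 holds -> v = 32 + 5 = 37.
Iteration 8: 37 < 41 holds -> v = 37 + 5 = 42.
Iteration 9: 42 < 41 fails; recursion stops.
Total rows emitted: 9.

9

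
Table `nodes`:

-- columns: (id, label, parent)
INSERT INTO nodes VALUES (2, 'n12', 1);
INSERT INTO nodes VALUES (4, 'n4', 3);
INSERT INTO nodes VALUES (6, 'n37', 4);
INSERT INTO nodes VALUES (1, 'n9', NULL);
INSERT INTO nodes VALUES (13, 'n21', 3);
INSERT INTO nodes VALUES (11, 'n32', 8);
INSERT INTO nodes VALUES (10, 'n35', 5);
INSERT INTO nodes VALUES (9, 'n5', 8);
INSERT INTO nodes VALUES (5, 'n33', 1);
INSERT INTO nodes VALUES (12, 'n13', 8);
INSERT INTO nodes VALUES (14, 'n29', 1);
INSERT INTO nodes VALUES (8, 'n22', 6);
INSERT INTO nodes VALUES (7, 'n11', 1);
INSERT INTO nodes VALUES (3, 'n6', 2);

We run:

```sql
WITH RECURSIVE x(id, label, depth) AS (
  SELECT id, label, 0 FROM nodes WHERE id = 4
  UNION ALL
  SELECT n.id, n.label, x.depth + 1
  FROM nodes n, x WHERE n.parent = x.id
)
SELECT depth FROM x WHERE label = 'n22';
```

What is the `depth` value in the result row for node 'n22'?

2

Base: id=4 (n4) at depth 0.
Iteration 1: rows with parent in {4} -> n37 (id 6, depth 1).
Iteration 2: rows with parent in {6} -> n22 (id 8, depth 2).
Iteration 3: rows with parent in {8} -> n5 (id 9, depth 3), n32 (id 11, depth 3), n13 (id 12, depth 3).
Iteration 4: no rows with parent in {9,11,12}; recursion stops.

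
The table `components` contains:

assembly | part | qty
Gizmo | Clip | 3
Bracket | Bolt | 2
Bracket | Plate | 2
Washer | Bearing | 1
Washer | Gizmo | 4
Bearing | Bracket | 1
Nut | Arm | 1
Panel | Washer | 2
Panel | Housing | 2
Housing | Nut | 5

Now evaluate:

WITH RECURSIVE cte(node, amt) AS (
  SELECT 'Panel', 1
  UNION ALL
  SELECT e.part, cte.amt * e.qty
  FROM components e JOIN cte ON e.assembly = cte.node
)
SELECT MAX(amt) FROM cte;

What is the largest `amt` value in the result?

Base: (Panel, amt=1).
Iteration 1: components of {Panel} -> Housing = 1*2 = 2, Washer = 1*2 = 2.
Iteration 2: components of {Housing,Washer} -> Bearing = 2*1 = 2, Gizmo = 2*4 = 8, Nut = 2*5 = 10.
Iteration 3: components of {Bearing,Gizmo,Nut} -> Arm = 10*1 = 10, Bracket = 2*1 = 2, Clip = 8*3 = 24.
Iteration 4: components of {Arm,Bracket,Clip} -> Bolt = 2*2 = 4, Plate = 2*2 = 4.
Iteration 5: no further components; recursion stops.
amt values: 1, 2, 2, 10, 2, 8, 10, 2, 24, 4, 4; the maximum is 24.

24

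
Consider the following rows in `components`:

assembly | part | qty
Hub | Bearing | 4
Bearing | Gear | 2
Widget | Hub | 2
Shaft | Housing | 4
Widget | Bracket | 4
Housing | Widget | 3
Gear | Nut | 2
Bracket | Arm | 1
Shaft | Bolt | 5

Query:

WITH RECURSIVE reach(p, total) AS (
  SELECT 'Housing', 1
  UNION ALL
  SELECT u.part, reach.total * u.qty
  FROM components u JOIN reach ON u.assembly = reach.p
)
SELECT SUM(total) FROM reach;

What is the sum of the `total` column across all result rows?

Base: (Housing, total=1).
Iteration 1: components of {Housing} -> Widget = 1*3 = 3.
Iteration 2: components of {Widget} -> Bracket = 3*4 = 12, Hub = 3*2 = 6.
Iteration 3: components of {Bracket,Hub} -> Arm = 12*1 = 12, Bearing = 6*4 = 24.
Iteration 4: components of {Arm,Bearing} -> Gear = 24*2 = 48.
Iteration 5: components of {Gear} -> Nut = 48*2 = 96.
Iteration 6: no further components; recursion stops.
SUM(total) = 1 + 3 + 6 + 12 + 24 + 12 + 48 + 96 = 202.

202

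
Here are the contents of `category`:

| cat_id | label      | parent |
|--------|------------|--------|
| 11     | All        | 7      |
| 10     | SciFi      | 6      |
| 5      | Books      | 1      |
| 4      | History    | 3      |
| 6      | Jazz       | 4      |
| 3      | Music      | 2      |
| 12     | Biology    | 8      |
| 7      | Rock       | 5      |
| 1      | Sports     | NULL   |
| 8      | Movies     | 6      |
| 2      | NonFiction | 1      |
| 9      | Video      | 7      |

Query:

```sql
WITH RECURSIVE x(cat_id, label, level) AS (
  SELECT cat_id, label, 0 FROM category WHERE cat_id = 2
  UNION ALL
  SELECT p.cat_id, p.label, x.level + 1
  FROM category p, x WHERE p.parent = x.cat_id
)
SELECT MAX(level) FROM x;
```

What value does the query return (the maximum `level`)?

Base: cat_id=2 (NonFiction) at level 0.
Iteration 1: rows with parent in {2} -> Music (id 3, level 1).
Iteration 2: rows with parent in {3} -> History (id 4, level 2).
Iteration 3: rows with parent in {4} -> Jazz (id 6, level 3).
Iteration 4: rows with parent in {6} -> Movies (id 8, level 4), SciFi (id 10, level 4).
Iteration 5: rows with parent in {8,10} -> Biology (id 12, level 5).
Iteration 6: no rows with parent in {12}; recursion stops.
level values: 0, 1, 2, 3, 4, 4, 5; the maximum is 5.

5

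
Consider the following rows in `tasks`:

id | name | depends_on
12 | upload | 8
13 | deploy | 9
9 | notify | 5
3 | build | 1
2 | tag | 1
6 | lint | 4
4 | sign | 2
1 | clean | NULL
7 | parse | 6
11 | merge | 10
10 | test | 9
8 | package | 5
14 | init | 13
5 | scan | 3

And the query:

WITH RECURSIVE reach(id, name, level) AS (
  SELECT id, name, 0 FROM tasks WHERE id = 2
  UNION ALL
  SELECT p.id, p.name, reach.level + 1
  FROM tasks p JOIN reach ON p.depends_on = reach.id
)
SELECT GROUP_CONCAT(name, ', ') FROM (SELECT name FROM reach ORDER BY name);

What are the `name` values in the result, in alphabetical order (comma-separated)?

lint, parse, sign, tag

Base: id=2 (tag) at level 0.
Iteration 1: rows with depends_on in {2} -> sign (id 4, level 1).
Iteration 2: rows with depends_on in {4} -> lint (id 6, level 2).
Iteration 3: rows with depends_on in {6} -> parse (id 7, level 3).
Iteration 4: no rows with depends_on in {7}; recursion stops.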